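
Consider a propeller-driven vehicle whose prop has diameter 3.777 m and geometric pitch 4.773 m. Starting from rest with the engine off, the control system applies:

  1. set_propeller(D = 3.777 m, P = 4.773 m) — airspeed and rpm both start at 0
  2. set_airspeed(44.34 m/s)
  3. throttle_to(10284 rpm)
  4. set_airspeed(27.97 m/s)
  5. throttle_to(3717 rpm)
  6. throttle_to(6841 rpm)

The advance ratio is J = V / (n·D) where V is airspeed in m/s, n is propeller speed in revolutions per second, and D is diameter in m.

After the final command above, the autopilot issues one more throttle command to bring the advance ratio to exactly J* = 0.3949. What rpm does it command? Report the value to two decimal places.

rpm = 1125.15

set_propeller: D = 3.777 m, P = 4.773 m (p = P/D = 1.263701); state ← (V=0, rpm=0)
set_airspeed(44.34): V ← 44.34 m/s
throttle_to(10284): rpm ← 10284
set_airspeed(27.97): V ← 27.97 m/s
throttle_to(3717): rpm ← 3717
throttle_to(6841): rpm ← 6841
final state: V = 27.97 m/s, rpm = 6841 → n = rpm/60 = 114.016667 rev/s
target J* = 0.3949; solve J* = V/(n·D) for n: n = V/(J*·D) = 27.97/(0.3949 × 3.777) = 18.752464 rev/s
rpm = 60·n = 1125.147859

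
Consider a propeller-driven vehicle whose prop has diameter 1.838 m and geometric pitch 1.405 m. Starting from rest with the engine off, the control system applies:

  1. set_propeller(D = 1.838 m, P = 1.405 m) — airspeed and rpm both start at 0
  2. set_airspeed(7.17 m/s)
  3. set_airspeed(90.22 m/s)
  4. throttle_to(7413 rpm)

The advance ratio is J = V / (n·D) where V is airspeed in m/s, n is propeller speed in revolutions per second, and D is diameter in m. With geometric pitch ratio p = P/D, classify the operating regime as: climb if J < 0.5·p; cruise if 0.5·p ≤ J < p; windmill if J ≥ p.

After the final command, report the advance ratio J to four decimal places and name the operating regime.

set_propeller: D = 1.838 m, P = 1.405 m (p = P/D = 0.764418); state ← (V=0, rpm=0)
set_airspeed(7.17): V ← 7.17 m/s
set_airspeed(90.22): V ← 90.22 m/s
throttle_to(7413): rpm ← 7413
final state: V = 90.22 m/s, rpm = 7413 → n = rpm/60 = 123.550000 rev/s
J = V / (n·D) = 90.22 / (123.550000 × 1.838) = 0.397296
regime bands: climb J<0.3822 | cruise [0.3822, 0.7644) | windmill J≥0.7644
J = 0.3973 → cruise

J = 0.3973, regime = cruise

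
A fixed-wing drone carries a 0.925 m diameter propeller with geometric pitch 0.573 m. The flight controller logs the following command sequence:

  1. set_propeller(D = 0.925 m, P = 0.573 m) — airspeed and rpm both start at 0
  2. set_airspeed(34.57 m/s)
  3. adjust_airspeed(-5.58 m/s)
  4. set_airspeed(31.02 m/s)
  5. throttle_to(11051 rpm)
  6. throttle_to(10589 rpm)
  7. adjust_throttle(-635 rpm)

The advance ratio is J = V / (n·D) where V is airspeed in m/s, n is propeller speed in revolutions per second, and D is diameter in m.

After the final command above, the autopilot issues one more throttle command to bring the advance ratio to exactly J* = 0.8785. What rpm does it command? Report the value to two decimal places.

set_propeller: D = 0.925 m, P = 0.573 m (p = P/D = 0.619459); state ← (V=0, rpm=0)
set_airspeed(34.57): V ← 34.57 m/s
adjust_airspeed(-5.58): V ← 34.57 -5.58 = 28.99 m/s
set_airspeed(31.02): V ← 31.02 m/s
throttle_to(11051): rpm ← 11051
throttle_to(10589): rpm ← 10589
adjust_throttle(-635): rpm ← 10589 -635 = 9954
final state: V = 31.02 m/s, rpm = 9954 → n = rpm/60 = 165.900000 rev/s
target J* = 0.8785; solve J* = V/(n·D) for n: n = V/(J*·D) = 31.02/(0.8785 × 0.925) = 38.173176 rev/s
rpm = 60·n = 2290.390561

rpm = 2290.39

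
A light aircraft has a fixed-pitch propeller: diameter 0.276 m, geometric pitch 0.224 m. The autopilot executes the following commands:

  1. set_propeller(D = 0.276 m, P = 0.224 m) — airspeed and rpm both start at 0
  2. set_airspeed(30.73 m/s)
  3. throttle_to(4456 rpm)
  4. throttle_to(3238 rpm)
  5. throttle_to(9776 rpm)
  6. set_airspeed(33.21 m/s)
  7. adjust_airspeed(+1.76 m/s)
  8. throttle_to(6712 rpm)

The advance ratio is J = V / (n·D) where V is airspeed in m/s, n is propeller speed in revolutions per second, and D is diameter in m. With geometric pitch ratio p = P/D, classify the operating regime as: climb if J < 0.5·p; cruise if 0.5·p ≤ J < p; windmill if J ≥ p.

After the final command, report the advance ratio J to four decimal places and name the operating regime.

J = 1.1326, regime = windmill

set_propeller: D = 0.276 m, P = 0.224 m (p = P/D = 0.811594); state ← (V=0, rpm=0)
set_airspeed(30.73): V ← 30.73 m/s
throttle_to(4456): rpm ← 4456
throttle_to(3238): rpm ← 3238
throttle_to(9776): rpm ← 9776
set_airspeed(33.21): V ← 33.21 m/s
adjust_airspeed(+1.76): V ← 33.21 +1.76 = 34.97 m/s
throttle_to(6712): rpm ← 6712
final state: V = 34.97 m/s, rpm = 6712 → n = rpm/60 = 111.866667 rev/s
J = V / (n·D) = 34.97 / (111.866667 × 0.276) = 1.132624
regime bands: climb J<0.4058 | cruise [0.4058, 0.8116) | windmill J≥0.8116
J = 1.1326 → windmill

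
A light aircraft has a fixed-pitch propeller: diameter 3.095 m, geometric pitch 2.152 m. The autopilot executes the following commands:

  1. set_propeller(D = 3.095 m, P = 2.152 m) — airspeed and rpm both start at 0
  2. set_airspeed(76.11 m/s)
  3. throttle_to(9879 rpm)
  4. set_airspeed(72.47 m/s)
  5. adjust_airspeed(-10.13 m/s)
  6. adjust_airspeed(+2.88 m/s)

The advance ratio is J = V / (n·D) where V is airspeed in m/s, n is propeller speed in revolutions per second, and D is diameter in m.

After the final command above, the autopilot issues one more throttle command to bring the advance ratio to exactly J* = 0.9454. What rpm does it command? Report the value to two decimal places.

set_propeller: D = 3.095 m, P = 2.152 m (p = P/D = 0.695315); state ← (V=0, rpm=0)
set_airspeed(76.11): V ← 76.11 m/s
throttle_to(9879): rpm ← 9879
set_airspeed(72.47): V ← 72.47 m/s
adjust_airspeed(-10.13): V ← 72.47 -10.13 = 62.34 m/s
adjust_airspeed(+2.88): V ← 62.34 +2.88 = 65.22 m/s
final state: V = 65.22 m/s, rpm = 9879 → n = rpm/60 = 164.650000 rev/s
target J* = 0.9454; solve J* = V/(n·D) for n: n = V/(J*·D) = 65.22/(0.9454 × 3.095) = 22.289716 rev/s
rpm = 60·n = 1337.382985

rpm = 1337.38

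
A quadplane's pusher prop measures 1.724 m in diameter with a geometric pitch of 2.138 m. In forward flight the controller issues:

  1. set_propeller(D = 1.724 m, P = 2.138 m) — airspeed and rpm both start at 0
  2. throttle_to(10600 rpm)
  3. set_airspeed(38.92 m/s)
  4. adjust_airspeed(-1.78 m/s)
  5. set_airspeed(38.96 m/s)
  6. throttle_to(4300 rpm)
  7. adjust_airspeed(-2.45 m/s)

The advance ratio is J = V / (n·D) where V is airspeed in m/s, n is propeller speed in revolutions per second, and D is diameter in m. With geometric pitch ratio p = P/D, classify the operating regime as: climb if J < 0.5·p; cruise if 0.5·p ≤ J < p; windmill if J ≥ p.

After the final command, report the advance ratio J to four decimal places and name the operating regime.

set_propeller: D = 1.724 m, P = 2.138 m (p = P/D = 1.240139); state ← (V=0, rpm=0)
throttle_to(10600): rpm ← 10600
set_airspeed(38.92): V ← 38.92 m/s
adjust_airspeed(-1.78): V ← 38.92 -1.78 = 37.14 m/s
set_airspeed(38.96): V ← 38.96 m/s
throttle_to(4300): rpm ← 4300
adjust_airspeed(-2.45): V ← 38.96 -2.45 = 36.51 m/s
final state: V = 36.51 m/s, rpm = 4300 → n = rpm/60 = 71.666667 rev/s
J = V / (n·D) = 36.51 / (71.666667 × 1.724) = 0.295500
regime bands: climb J<0.6201 | cruise [0.6201, 1.2401) | windmill J≥1.2401
J = 0.2955 → climb

J = 0.2955, regime = climb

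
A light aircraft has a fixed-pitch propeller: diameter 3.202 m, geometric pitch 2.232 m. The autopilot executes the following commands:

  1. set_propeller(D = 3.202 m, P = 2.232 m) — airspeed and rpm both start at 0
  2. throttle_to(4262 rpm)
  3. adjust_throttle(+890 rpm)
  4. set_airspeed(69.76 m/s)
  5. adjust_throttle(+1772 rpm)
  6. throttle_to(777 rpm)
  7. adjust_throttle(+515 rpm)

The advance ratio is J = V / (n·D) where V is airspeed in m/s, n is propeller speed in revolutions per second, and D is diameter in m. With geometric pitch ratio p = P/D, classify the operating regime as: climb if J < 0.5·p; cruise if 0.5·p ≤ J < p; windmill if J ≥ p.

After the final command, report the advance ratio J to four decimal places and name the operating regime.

J = 1.0118, regime = windmill

set_propeller: D = 3.202 m, P = 2.232 m (p = P/D = 0.697064); state ← (V=0, rpm=0)
throttle_to(4262): rpm ← 4262
adjust_throttle(+890): rpm ← 4262 +890 = 5152
set_airspeed(69.76): V ← 69.76 m/s
adjust_throttle(+1772): rpm ← 5152 +1772 = 6924
throttle_to(777): rpm ← 777
adjust_throttle(+515): rpm ← 777 +515 = 1292
final state: V = 69.76 m/s, rpm = 1292 → n = rpm/60 = 21.533333 rev/s
J = V / (n·D) = 69.76 / (21.533333 × 3.202) = 1.011752
regime bands: climb J<0.3485 | cruise [0.3485, 0.6971) | windmill J≥0.6971
J = 1.0118 → windmill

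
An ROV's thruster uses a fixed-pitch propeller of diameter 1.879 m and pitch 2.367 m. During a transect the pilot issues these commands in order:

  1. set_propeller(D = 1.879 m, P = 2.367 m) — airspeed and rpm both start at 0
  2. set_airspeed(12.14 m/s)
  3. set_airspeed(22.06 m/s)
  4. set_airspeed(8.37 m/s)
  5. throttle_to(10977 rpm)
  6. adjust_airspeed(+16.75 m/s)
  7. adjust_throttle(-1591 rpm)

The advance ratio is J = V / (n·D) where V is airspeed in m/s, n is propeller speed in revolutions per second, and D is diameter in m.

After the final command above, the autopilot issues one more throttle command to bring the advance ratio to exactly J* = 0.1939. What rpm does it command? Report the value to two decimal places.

set_propeller: D = 1.879 m, P = 2.367 m (p = P/D = 1.259713); state ← (V=0, rpm=0)
set_airspeed(12.14): V ← 12.14 m/s
set_airspeed(22.06): V ← 22.06 m/s
set_airspeed(8.37): V ← 8.37 m/s
throttle_to(10977): rpm ← 10977
adjust_airspeed(+16.75): V ← 8.37 +16.75 = 25.12 m/s
adjust_throttle(-1591): rpm ← 10977 -1591 = 9386
final state: V = 25.12 m/s, rpm = 9386 → n = rpm/60 = 156.433333 rev/s
target J* = 0.1939; solve J* = V/(n·D) for n: n = V/(J*·D) = 25.12/(0.1939 × 1.879) = 68.946948 rev/s
rpm = 60·n = 4136.816874

rpm = 4136.82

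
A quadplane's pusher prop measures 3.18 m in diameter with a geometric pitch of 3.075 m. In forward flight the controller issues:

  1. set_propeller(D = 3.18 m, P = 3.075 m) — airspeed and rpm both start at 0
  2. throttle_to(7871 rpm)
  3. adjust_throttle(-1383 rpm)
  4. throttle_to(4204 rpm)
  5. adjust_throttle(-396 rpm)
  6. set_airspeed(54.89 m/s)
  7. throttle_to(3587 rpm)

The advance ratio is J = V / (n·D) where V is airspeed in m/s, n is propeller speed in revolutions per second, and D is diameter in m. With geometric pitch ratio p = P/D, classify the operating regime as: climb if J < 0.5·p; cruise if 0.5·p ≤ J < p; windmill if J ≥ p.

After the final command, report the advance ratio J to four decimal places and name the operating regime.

set_propeller: D = 3.18 m, P = 3.075 m (p = P/D = 0.966981); state ← (V=0, rpm=0)
throttle_to(7871): rpm ← 7871
adjust_throttle(-1383): rpm ← 7871 -1383 = 6488
throttle_to(4204): rpm ← 4204
adjust_throttle(-396): rpm ← 4204 -396 = 3808
set_airspeed(54.89): V ← 54.89 m/s
throttle_to(3587): rpm ← 3587
final state: V = 54.89 m/s, rpm = 3587 → n = rpm/60 = 59.783333 rev/s
J = V / (n·D) = 54.89 / (59.783333 × 3.18) = 0.288726
regime bands: climb J<0.4835 | cruise [0.4835, 0.9670) | windmill J≥0.9670
J = 0.2887 → climb

J = 0.2887, regime = climb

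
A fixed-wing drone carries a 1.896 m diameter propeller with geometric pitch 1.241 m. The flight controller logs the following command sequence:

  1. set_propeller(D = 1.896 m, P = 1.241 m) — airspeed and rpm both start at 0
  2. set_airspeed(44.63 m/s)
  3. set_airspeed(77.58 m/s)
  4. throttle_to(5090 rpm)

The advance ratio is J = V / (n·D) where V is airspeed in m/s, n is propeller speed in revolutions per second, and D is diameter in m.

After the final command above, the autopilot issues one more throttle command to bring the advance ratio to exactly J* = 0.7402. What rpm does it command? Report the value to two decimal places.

set_propeller: D = 1.896 m, P = 1.241 m (p = P/D = 0.654536); state ← (V=0, rpm=0)
set_airspeed(44.63): V ← 44.63 m/s
set_airspeed(77.58): V ← 77.58 m/s
throttle_to(5090): rpm ← 5090
final state: V = 77.58 m/s, rpm = 5090 → n = rpm/60 = 84.833333 rev/s
target J* = 0.7402; solve J* = V/(n·D) for n: n = V/(J*·D) = 77.58/(0.7402 × 1.896) = 55.279278 rev/s
rpm = 60·n = 3316.756675

rpm = 3316.76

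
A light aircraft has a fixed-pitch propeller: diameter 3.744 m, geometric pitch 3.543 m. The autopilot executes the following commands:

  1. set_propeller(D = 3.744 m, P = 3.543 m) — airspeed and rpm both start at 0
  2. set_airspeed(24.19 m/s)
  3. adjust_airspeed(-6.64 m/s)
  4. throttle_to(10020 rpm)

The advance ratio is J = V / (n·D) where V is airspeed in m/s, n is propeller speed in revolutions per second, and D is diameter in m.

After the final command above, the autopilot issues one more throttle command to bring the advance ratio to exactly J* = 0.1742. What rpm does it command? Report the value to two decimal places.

rpm = 1614.52

set_propeller: D = 3.744 m, P = 3.543 m (p = P/D = 0.946314); state ← (V=0, rpm=0)
set_airspeed(24.19): V ← 24.19 m/s
adjust_airspeed(-6.64): V ← 24.19 -6.64 = 17.55 m/s
throttle_to(10020): rpm ← 10020
final state: V = 17.55 m/s, rpm = 10020 → n = rpm/60 = 167.000000 rev/s
target J* = 0.1742; solve J* = V/(n·D) for n: n = V/(J*·D) = 17.55/(0.1742 × 3.744) = 26.908726 rev/s
rpm = 60·n = 1614.523536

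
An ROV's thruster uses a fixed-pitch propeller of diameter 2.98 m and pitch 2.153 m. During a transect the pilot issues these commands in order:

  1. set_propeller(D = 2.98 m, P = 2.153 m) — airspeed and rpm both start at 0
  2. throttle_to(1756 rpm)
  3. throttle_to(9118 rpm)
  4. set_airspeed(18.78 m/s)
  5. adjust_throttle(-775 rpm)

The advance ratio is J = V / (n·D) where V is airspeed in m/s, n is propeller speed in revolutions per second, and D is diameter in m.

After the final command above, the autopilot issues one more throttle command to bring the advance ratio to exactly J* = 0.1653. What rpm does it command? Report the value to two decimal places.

rpm = 2287.48

set_propeller: D = 2.98 m, P = 2.153 m (p = P/D = 0.722483); state ← (V=0, rpm=0)
throttle_to(1756): rpm ← 1756
throttle_to(9118): rpm ← 9118
set_airspeed(18.78): V ← 18.78 m/s
adjust_throttle(-775): rpm ← 9118 -775 = 8343
final state: V = 18.78 m/s, rpm = 8343 → n = rpm/60 = 139.050000 rev/s
target J* = 0.1653; solve J* = V/(n·D) for n: n = V/(J*·D) = 18.78/(0.1653 × 2.98) = 38.124703 rev/s
rpm = 60·n = 2287.482186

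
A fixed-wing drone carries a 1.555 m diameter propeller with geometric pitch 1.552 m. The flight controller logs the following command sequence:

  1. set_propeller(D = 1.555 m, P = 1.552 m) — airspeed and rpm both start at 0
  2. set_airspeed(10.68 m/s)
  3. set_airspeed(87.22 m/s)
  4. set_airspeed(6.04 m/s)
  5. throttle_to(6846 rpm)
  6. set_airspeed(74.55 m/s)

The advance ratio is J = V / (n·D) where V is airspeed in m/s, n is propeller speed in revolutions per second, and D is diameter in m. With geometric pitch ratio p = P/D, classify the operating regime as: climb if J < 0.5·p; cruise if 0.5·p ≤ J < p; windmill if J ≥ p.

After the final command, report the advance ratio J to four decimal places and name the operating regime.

set_propeller: D = 1.555 m, P = 1.552 m (p = P/D = 0.998071); state ← (V=0, rpm=0)
set_airspeed(10.68): V ← 10.68 m/s
set_airspeed(87.22): V ← 87.22 m/s
set_airspeed(6.04): V ← 6.04 m/s
throttle_to(6846): rpm ← 6846
set_airspeed(74.55): V ← 74.55 m/s
final state: V = 74.55 m/s, rpm = 6846 → n = rpm/60 = 114.100000 rev/s
J = V / (n·D) = 74.55 / (114.100000 × 1.555) = 0.420176
regime bands: climb J<0.4990 | cruise [0.4990, 0.9981) | windmill J≥0.9981
J = 0.4202 → climb

J = 0.4202, regime = climb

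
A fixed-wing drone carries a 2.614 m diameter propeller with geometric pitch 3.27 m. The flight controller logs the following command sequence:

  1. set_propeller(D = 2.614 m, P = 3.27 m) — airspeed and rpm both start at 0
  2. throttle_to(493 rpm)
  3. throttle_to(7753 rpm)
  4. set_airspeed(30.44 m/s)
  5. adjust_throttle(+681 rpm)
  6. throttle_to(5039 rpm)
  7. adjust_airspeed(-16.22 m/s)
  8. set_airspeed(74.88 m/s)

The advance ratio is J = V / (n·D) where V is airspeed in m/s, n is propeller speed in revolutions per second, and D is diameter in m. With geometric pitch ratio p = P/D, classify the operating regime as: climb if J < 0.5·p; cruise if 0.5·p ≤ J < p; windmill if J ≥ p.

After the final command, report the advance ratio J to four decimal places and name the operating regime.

J = 0.3411, regime = climb

set_propeller: D = 2.614 m, P = 3.27 m (p = P/D = 1.250956); state ← (V=0, rpm=0)
throttle_to(493): rpm ← 493
throttle_to(7753): rpm ← 7753
set_airspeed(30.44): V ← 30.44 m/s
adjust_throttle(+681): rpm ← 7753 +681 = 8434
throttle_to(5039): rpm ← 5039
adjust_airspeed(-16.22): V ← 30.44 -16.22 = 14.22 m/s
set_airspeed(74.88): V ← 74.88 m/s
final state: V = 74.88 m/s, rpm = 5039 → n = rpm/60 = 83.983333 rev/s
J = V / (n·D) = 74.88 / (83.983333 × 2.614) = 0.341089
regime bands: climb J<0.6255 | cruise [0.6255, 1.2510) | windmill J≥1.2510
J = 0.3411 → climb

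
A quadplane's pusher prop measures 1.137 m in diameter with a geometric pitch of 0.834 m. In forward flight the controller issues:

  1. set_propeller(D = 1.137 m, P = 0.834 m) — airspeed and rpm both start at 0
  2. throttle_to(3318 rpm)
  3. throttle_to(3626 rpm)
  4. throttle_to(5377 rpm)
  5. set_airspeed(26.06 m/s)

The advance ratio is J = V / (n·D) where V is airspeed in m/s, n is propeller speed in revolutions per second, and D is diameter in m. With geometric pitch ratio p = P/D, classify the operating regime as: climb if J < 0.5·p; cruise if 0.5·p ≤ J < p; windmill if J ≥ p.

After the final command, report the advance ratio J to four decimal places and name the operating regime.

J = 0.2558, regime = climb

set_propeller: D = 1.137 m, P = 0.834 m (p = P/D = 0.733509); state ← (V=0, rpm=0)
throttle_to(3318): rpm ← 3318
throttle_to(3626): rpm ← 3626
throttle_to(5377): rpm ← 5377
set_airspeed(26.06): V ← 26.06 m/s
final state: V = 26.06 m/s, rpm = 5377 → n = rpm/60 = 89.616667 rev/s
J = V / (n·D) = 26.06 / (89.616667 × 1.137) = 0.255756
regime bands: climb J<0.3668 | cruise [0.3668, 0.7335) | windmill J≥0.7335
J = 0.2558 → climb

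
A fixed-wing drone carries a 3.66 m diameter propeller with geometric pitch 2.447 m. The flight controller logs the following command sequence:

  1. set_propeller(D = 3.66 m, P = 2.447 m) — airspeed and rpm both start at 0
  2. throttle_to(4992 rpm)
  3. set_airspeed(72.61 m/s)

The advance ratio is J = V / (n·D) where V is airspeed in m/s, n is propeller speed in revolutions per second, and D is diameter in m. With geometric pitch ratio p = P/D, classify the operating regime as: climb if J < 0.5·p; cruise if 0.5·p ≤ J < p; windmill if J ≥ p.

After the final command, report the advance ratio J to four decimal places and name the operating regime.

set_propeller: D = 3.66 m, P = 2.447 m (p = P/D = 0.668579); state ← (V=0, rpm=0)
throttle_to(4992): rpm ← 4992
set_airspeed(72.61): V ← 72.61 m/s
final state: V = 72.61 m/s, rpm = 4992 → n = rpm/60 = 83.200000 rev/s
J = V / (n·D) = 72.61 / (83.200000 × 3.66) = 0.238447
regime bands: climb J<0.3343 | cruise [0.3343, 0.6686) | windmill J≥0.6686
J = 0.2384 → climb

J = 0.2384, regime = climb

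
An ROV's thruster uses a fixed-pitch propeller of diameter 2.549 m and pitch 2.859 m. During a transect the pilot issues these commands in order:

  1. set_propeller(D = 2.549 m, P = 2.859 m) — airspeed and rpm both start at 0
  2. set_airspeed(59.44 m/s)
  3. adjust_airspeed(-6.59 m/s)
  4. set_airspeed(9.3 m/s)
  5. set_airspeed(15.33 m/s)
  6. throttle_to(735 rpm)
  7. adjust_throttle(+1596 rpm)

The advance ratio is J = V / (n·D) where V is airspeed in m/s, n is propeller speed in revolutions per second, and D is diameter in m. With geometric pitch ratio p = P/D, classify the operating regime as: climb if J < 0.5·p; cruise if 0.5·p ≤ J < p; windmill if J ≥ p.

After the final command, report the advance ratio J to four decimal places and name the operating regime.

J = 0.1548, regime = climb

set_propeller: D = 2.549 m, P = 2.859 m (p = P/D = 1.121616); state ← (V=0, rpm=0)
set_airspeed(59.44): V ← 59.44 m/s
adjust_airspeed(-6.59): V ← 59.44 -6.59 = 52.85 m/s
set_airspeed(9.3): V ← 9.3 m/s
set_airspeed(15.33): V ← 15.33 m/s
throttle_to(735): rpm ← 735
adjust_throttle(+1596): rpm ← 735 +1596 = 2331
final state: V = 15.33 m/s, rpm = 2331 → n = rpm/60 = 38.850000 rev/s
J = V / (n·D) = 15.33 / (38.850000 × 2.549) = 0.154804
regime bands: climb J<0.5608 | cruise [0.5608, 1.1216) | windmill J≥1.1216
J = 0.1548 → climb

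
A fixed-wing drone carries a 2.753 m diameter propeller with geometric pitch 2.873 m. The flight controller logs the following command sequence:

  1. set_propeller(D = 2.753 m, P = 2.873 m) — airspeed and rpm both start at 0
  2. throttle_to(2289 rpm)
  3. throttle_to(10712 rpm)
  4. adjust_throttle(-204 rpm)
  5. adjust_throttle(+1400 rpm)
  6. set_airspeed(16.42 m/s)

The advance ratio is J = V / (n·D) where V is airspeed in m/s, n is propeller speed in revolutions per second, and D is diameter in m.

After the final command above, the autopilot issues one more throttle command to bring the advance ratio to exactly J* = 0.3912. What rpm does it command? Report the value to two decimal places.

rpm = 914.79

set_propeller: D = 2.753 m, P = 2.873 m (p = P/D = 1.043589); state ← (V=0, rpm=0)
throttle_to(2289): rpm ← 2289
throttle_to(10712): rpm ← 10712
adjust_throttle(-204): rpm ← 10712 -204 = 10508
adjust_throttle(+1400): rpm ← 10508 +1400 = 11908
set_airspeed(16.42): V ← 16.42 m/s
final state: V = 16.42 m/s, rpm = 11908 → n = rpm/60 = 198.466667 rev/s
target J* = 0.3912; solve J* = V/(n·D) for n: n = V/(J*·D) = 16.42/(0.3912 × 2.753) = 15.246428 rev/s
rpm = 60·n = 914.785655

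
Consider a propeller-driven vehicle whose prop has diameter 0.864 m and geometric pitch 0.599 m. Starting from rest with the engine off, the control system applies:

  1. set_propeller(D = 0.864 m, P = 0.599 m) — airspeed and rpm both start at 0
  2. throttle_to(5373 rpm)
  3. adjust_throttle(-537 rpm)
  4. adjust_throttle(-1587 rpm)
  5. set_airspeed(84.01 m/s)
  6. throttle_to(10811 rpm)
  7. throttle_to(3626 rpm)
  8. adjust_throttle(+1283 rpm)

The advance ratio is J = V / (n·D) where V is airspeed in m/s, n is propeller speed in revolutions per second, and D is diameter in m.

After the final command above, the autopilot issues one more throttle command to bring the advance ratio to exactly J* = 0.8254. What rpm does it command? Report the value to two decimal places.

set_propeller: D = 0.864 m, P = 0.599 m (p = P/D = 0.693287); state ← (V=0, rpm=0)
throttle_to(5373): rpm ← 5373
adjust_throttle(-537): rpm ← 5373 -537 = 4836
adjust_throttle(-1587): rpm ← 4836 -1587 = 3249
set_airspeed(84.01): V ← 84.01 m/s
throttle_to(10811): rpm ← 10811
throttle_to(3626): rpm ← 3626
adjust_throttle(+1283): rpm ← 3626 +1283 = 4909
final state: V = 84.01 m/s, rpm = 4909 → n = rpm/60 = 81.816667 rev/s
target J* = 0.8254; solve J* = V/(n·D) for n: n = V/(J*·D) = 84.01/(0.8254 × 0.864) = 117.802031 rev/s
rpm = 60·n = 7068.121853

rpm = 7068.12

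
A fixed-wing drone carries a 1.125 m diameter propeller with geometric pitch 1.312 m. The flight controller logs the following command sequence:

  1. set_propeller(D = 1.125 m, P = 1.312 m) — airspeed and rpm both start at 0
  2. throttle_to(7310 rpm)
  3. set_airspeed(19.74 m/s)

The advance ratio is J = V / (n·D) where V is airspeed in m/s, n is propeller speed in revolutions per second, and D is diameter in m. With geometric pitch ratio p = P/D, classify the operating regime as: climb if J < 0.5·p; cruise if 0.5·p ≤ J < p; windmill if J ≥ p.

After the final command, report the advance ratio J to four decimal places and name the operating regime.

set_propeller: D = 1.125 m, P = 1.312 m (p = P/D = 1.166222); state ← (V=0, rpm=0)
throttle_to(7310): rpm ← 7310
set_airspeed(19.74): V ← 19.74 m/s
final state: V = 19.74 m/s, rpm = 7310 → n = rpm/60 = 121.833333 rev/s
J = V / (n·D) = 19.74 / (121.833333 × 1.125) = 0.144022
regime bands: climb J<0.5831 | cruise [0.5831, 1.1662) | windmill J≥1.1662
J = 0.1440 → climb

J = 0.1440, regime = climb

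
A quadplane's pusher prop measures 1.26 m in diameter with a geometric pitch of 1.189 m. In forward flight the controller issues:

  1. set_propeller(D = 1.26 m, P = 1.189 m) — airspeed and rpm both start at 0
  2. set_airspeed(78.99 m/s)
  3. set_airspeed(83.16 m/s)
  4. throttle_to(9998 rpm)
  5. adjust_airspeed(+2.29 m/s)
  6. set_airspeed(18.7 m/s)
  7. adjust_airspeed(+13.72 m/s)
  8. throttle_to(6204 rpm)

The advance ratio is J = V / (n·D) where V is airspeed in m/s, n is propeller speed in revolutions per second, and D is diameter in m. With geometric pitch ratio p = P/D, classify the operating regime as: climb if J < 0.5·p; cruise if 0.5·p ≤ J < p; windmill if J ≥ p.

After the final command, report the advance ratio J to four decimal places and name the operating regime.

set_propeller: D = 1.26 m, P = 1.189 m (p = P/D = 0.943651); state ← (V=0, rpm=0)
set_airspeed(78.99): V ← 78.99 m/s
set_airspeed(83.16): V ← 83.16 m/s
throttle_to(9998): rpm ← 9998
adjust_airspeed(+2.29): V ← 83.16 +2.29 = 85.45 m/s
set_airspeed(18.7): V ← 18.7 m/s
adjust_airspeed(+13.72): V ← 18.7 +13.72 = 32.42 m/s
throttle_to(6204): rpm ← 6204
final state: V = 32.42 m/s, rpm = 6204 → n = rpm/60 = 103.400000 rev/s
J = V / (n·D) = 32.42 / (103.400000 × 1.26) = 0.248841
regime bands: climb J<0.4718 | cruise [0.4718, 0.9437) | windmill J≥0.9437
J = 0.2488 → climb

J = 0.2488, regime = climb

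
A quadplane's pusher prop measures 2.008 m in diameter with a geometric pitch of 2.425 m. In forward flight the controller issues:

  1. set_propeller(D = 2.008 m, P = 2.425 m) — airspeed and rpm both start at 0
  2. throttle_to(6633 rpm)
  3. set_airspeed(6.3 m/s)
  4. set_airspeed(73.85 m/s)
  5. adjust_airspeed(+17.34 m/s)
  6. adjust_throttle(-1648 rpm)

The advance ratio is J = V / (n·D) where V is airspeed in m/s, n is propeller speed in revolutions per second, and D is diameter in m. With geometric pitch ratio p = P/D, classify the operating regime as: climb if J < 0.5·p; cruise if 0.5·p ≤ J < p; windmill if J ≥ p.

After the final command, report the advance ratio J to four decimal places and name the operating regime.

J = 0.5466, regime = climb

set_propeller: D = 2.008 m, P = 2.425 m (p = P/D = 1.207669); state ← (V=0, rpm=0)
throttle_to(6633): rpm ← 6633
set_airspeed(6.3): V ← 6.3 m/s
set_airspeed(73.85): V ← 73.85 m/s
adjust_airspeed(+17.34): V ← 73.85 +17.34 = 91.19 m/s
adjust_throttle(-1648): rpm ← 6633 -1648 = 4985
final state: V = 91.19 m/s, rpm = 4985 → n = rpm/60 = 83.083333 rev/s
J = V / (n·D) = 91.19 / (83.083333 × 2.008) = 0.546600
regime bands: climb J<0.6038 | cruise [0.6038, 1.2077) | windmill J≥1.2077
J = 0.5466 → climb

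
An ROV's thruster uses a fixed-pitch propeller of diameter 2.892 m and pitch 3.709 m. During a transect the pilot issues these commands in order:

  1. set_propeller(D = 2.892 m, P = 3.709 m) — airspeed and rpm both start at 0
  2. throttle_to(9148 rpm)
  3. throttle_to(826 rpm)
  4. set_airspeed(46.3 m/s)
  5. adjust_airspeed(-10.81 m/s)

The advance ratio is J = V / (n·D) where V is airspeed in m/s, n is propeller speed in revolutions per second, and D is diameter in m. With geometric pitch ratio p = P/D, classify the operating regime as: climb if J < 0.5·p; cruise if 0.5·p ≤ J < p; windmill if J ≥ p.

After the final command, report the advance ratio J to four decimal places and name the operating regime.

set_propeller: D = 2.892 m, P = 3.709 m (p = P/D = 1.282503); state ← (V=0, rpm=0)
throttle_to(9148): rpm ← 9148
throttle_to(826): rpm ← 826
set_airspeed(46.3): V ← 46.3 m/s
adjust_airspeed(-10.81): V ← 46.3 -10.81 = 35.49 m/s
final state: V = 35.49 m/s, rpm = 826 → n = rpm/60 = 13.766667 rev/s
J = V / (n·D) = 35.49 / (13.766667 × 2.892) = 0.891413
regime bands: climb J<0.6413 | cruise [0.6413, 1.2825) | windmill J≥1.2825
J = 0.8914 → cruise

J = 0.8914, regime = cruise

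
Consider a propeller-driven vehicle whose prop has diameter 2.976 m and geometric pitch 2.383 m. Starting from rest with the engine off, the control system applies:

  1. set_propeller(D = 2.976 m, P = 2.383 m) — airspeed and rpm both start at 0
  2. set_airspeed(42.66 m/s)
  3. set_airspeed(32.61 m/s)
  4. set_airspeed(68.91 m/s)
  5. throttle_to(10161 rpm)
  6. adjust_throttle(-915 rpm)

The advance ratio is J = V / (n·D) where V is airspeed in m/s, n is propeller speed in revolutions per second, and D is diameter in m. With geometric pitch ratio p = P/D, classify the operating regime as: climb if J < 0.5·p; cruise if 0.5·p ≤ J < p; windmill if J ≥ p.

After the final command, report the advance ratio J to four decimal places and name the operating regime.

set_propeller: D = 2.976 m, P = 2.383 m (p = P/D = 0.800739); state ← (V=0, rpm=0)
set_airspeed(42.66): V ← 42.66 m/s
set_airspeed(32.61): V ← 32.61 m/s
set_airspeed(68.91): V ← 68.91 m/s
throttle_to(10161): rpm ← 10161
adjust_throttle(-915): rpm ← 10161 -915 = 9246
final state: V = 68.91 m/s, rpm = 9246 → n = rpm/60 = 154.100000 rev/s
J = V / (n·D) = 68.91 / (154.100000 × 2.976) = 0.150261
regime bands: climb J<0.4004 | cruise [0.4004, 0.8007) | windmill J≥0.8007
J = 0.1503 → climb

J = 0.1503, regime = climb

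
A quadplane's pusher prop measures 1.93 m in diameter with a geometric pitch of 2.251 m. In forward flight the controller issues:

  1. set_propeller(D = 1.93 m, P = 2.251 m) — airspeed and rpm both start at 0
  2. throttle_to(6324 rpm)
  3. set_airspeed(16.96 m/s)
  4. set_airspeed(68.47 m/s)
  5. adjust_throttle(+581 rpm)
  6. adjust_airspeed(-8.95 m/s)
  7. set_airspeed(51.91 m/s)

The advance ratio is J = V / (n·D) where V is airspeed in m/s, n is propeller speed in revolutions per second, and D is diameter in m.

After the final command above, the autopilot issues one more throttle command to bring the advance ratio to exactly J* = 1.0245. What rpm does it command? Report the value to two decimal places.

set_propeller: D = 1.93 m, P = 2.251 m (p = P/D = 1.166321); state ← (V=0, rpm=0)
throttle_to(6324): rpm ← 6324
set_airspeed(16.96): V ← 16.96 m/s
set_airspeed(68.47): V ← 68.47 m/s
adjust_throttle(+581): rpm ← 6324 +581 = 6905
adjust_airspeed(-8.95): V ← 68.47 -8.95 = 59.52 m/s
set_airspeed(51.91): V ← 51.91 m/s
final state: V = 51.91 m/s, rpm = 6905 → n = rpm/60 = 115.083333 rev/s
target J* = 1.0245; solve J* = V/(n·D) for n: n = V/(J*·D) = 51.91/(1.0245 × 1.93) = 26.253170 rev/s
rpm = 60·n = 1575.190223

rpm = 1575.19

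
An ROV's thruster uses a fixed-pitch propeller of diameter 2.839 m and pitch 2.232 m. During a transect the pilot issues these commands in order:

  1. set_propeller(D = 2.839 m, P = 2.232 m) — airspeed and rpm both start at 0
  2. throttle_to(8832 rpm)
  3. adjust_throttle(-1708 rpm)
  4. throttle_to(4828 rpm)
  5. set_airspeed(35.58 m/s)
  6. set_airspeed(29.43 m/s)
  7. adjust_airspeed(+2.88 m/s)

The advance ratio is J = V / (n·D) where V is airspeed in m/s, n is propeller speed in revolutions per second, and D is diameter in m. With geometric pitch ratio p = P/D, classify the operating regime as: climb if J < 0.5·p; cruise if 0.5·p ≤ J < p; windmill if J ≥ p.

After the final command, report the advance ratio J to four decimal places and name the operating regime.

J = 0.1414, regime = climb

set_propeller: D = 2.839 m, P = 2.232 m (p = P/D = 0.786192); state ← (V=0, rpm=0)
throttle_to(8832): rpm ← 8832
adjust_throttle(-1708): rpm ← 8832 -1708 = 7124
throttle_to(4828): rpm ← 4828
set_airspeed(35.58): V ← 35.58 m/s
set_airspeed(29.43): V ← 29.43 m/s
adjust_airspeed(+2.88): V ← 29.43 +2.88 = 32.31 m/s
final state: V = 32.31 m/s, rpm = 4828 → n = rpm/60 = 80.466667 rev/s
J = V / (n·D) = 32.31 / (80.466667 × 2.839) = 0.141435
regime bands: climb J<0.3931 | cruise [0.3931, 0.7862) | windmill J≥0.7862
J = 0.1414 → climb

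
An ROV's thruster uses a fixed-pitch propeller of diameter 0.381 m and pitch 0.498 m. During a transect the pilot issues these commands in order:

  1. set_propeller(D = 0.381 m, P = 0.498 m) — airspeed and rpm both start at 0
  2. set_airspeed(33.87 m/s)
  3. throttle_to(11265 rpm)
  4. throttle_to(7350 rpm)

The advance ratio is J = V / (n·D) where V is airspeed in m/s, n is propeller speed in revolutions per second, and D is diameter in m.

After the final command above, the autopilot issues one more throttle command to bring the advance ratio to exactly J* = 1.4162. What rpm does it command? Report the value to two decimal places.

rpm = 3766.32

set_propeller: D = 0.381 m, P = 0.498 m (p = P/D = 1.307087); state ← (V=0, rpm=0)
set_airspeed(33.87): V ← 33.87 m/s
throttle_to(11265): rpm ← 11265
throttle_to(7350): rpm ← 7350
final state: V = 33.87 m/s, rpm = 7350 → n = rpm/60 = 122.500000 rev/s
target J* = 1.4162; solve J* = V/(n·D) for n: n = V/(J*·D) = 33.87/(1.4162 × 0.381) = 62.771952 rev/s
rpm = 60·n = 3766.317093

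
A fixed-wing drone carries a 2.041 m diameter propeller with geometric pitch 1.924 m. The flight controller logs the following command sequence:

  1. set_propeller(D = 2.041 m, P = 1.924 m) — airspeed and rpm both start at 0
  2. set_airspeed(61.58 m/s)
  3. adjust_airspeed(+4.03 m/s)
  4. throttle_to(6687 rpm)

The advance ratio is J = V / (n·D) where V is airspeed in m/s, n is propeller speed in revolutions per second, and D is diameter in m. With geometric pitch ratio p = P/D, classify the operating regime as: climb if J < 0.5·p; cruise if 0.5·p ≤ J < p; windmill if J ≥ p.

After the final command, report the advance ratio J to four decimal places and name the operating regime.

J = 0.2884, regime = climb

set_propeller: D = 2.041 m, P = 1.924 m (p = P/D = 0.942675); state ← (V=0, rpm=0)
set_airspeed(61.58): V ← 61.58 m/s
adjust_airspeed(+4.03): V ← 61.58 +4.03 = 65.61 m/s
throttle_to(6687): rpm ← 6687
final state: V = 65.61 m/s, rpm = 6687 → n = rpm/60 = 111.450000 rev/s
J = V / (n·D) = 65.61 / (111.450000 × 2.041) = 0.288434
regime bands: climb J<0.4713 | cruise [0.4713, 0.9427) | windmill J≥0.9427
J = 0.2884 → climb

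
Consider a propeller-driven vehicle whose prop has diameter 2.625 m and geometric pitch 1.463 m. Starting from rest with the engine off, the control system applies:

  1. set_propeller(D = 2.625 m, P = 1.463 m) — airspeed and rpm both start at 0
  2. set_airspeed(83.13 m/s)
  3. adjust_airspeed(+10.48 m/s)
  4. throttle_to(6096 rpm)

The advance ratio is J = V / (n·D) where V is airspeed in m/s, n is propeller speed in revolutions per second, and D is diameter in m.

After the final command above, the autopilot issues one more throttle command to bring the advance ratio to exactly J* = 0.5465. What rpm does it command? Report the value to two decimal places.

set_propeller: D = 2.625 m, P = 1.463 m (p = P/D = 0.557333); state ← (V=0, rpm=0)
set_airspeed(83.13): V ← 83.13 m/s
adjust_airspeed(+10.48): V ← 83.13 +10.48 = 93.61 m/s
throttle_to(6096): rpm ← 6096
final state: V = 93.61 m/s, rpm = 6096 → n = rpm/60 = 101.600000 rev/s
target J* = 0.5465; solve J* = V/(n·D) for n: n = V/(J*·D) = 93.61/(0.5465 × 2.625) = 65.253344 rev/s
rpm = 60·n = 3915.200627

rpm = 3915.20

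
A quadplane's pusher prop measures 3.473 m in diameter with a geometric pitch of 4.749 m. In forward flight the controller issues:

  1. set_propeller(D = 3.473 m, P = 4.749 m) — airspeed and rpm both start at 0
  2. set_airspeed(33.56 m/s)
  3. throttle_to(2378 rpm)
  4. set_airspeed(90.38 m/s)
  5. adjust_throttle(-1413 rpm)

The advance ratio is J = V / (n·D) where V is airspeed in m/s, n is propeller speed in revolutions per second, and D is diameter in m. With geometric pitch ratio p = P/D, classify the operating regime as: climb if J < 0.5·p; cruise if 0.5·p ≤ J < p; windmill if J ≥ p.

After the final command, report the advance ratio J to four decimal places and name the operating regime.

set_propeller: D = 3.473 m, P = 4.749 m (p = P/D = 1.367406); state ← (V=0, rpm=0)
set_airspeed(33.56): V ← 33.56 m/s
throttle_to(2378): rpm ← 2378
set_airspeed(90.38): V ← 90.38 m/s
adjust_throttle(-1413): rpm ← 2378 -1413 = 965
final state: V = 90.38 m/s, rpm = 965 → n = rpm/60 = 16.083333 rev/s
J = V / (n·D) = 90.38 / (16.083333 × 3.473) = 1.618048
regime bands: climb J<0.6837 | cruise [0.6837, 1.3674) | windmill J≥1.3674
J = 1.6180 → windmill

J = 1.6180, regime = windmill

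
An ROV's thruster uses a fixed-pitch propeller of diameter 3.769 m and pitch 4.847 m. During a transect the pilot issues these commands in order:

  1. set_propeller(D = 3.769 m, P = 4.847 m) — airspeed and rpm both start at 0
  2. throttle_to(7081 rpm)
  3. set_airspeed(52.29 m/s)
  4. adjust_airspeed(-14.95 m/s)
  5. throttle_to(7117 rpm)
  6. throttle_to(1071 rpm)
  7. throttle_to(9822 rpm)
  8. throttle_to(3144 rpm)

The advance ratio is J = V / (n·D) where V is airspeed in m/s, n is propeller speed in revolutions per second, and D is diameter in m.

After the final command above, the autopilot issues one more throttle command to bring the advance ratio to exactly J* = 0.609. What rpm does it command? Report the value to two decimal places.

set_propeller: D = 3.769 m, P = 4.847 m (p = P/D = 1.286018); state ← (V=0, rpm=0)
throttle_to(7081): rpm ← 7081
set_airspeed(52.29): V ← 52.29 m/s
adjust_airspeed(-14.95): V ← 52.29 -14.95 = 37.34 m/s
throttle_to(7117): rpm ← 7117
throttle_to(1071): rpm ← 1071
throttle_to(9822): rpm ← 9822
throttle_to(3144): rpm ← 3144
final state: V = 37.34 m/s, rpm = 3144 → n = rpm/60 = 52.400000 rev/s
target J* = 0.609; solve J* = V/(n·D) for n: n = V/(J*·D) = 37.34/(0.609 × 3.769) = 16.267877 rev/s
rpm = 60·n = 976.072628

rpm = 976.07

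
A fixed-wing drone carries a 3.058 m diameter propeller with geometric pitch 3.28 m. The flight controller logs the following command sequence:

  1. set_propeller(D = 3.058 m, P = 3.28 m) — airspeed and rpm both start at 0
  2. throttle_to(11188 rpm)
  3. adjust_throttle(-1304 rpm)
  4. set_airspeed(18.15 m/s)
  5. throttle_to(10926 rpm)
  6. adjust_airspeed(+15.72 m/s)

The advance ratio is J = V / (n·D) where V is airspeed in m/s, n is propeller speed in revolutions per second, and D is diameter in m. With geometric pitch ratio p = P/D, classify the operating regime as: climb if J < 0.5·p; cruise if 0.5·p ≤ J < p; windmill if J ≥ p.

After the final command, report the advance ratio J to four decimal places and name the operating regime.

J = 0.0608, regime = climb

set_propeller: D = 3.058 m, P = 3.28 m (p = P/D = 1.072596); state ← (V=0, rpm=0)
throttle_to(11188): rpm ← 11188
adjust_throttle(-1304): rpm ← 11188 -1304 = 9884
set_airspeed(18.15): V ← 18.15 m/s
throttle_to(10926): rpm ← 10926
adjust_airspeed(+15.72): V ← 18.15 +15.72 = 33.87 m/s
final state: V = 33.87 m/s, rpm = 10926 → n = rpm/60 = 182.100000 rev/s
J = V / (n·D) = 33.87 / (182.100000 × 3.058) = 0.060823
regime bands: climb J<0.5363 | cruise [0.5363, 1.0726) | windmill J≥1.0726
J = 0.0608 → climb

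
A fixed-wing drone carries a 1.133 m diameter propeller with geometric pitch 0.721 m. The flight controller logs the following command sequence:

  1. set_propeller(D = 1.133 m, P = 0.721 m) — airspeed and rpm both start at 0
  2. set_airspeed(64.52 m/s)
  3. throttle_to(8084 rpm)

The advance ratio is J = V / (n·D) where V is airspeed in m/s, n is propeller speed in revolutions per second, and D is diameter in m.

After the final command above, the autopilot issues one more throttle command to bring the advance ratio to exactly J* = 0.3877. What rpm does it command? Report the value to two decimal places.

set_propeller: D = 1.133 m, P = 0.721 m (p = P/D = 0.636364); state ← (V=0, rpm=0)
set_airspeed(64.52): V ← 64.52 m/s
throttle_to(8084): rpm ← 8084
final state: V = 64.52 m/s, rpm = 8084 → n = rpm/60 = 134.733333 rev/s
target J* = 0.3877; solve J* = V/(n·D) for n: n = V/(J*·D) = 64.52/(0.3877 × 1.133) = 146.882024 rev/s
rpm = 60·n = 8812.921429

rpm = 8812.92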